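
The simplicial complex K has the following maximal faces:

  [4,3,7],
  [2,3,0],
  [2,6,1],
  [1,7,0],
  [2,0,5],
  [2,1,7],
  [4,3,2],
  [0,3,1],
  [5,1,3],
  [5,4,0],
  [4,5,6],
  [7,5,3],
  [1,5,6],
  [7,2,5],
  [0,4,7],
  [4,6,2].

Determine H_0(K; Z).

Order the vertices as 0 < 1 < 2 < 3 < 4 < 5 < 6 < 7. Listing each simplex with vertices in this order, K has dimension 2 with simplices:

  0-simplices (8): [0], [1], [2], [3], [4], [5], [6], [7]
  1-simplices (24): (24 of them)
  2-simplices (16): [0,1,3], [0,1,7], [0,2,3], [0,2,5], [0,4,5], [0,4,7], [1,2,6], [1,2,7], [1,3,5], [1,5,6], [2,3,4], [2,4,6], [2,5,7], [3,4,7], [3,5,7], [4,5,6]

Hence C_0 ≅ Z^8, C_1 ≅ Z^24, C_2 ≅ Z^16.

∂_1: C_1 → C_0 maps an edge to its endpoints' difference, ∂[p,q] = q − p. For instance
  ∂[4,6] = [6] − [4].
The resulting 8×24 matrix has rank 7, and its Smith normal form has invariant factors (1,1,1,1,1,1,1).

Boundary ∂_2: C_2 → C_1 acts by ∂[p,q,r] = [q,r] − [p,r] + [p,q]. For instance
  ∂[3,4,7] = [4,7] − [3,7] + [3,4],
  ∂[1,2,6] = [2,6] − [1,6] + [1,2].
This gives a 24×16 integer matrix of rank 15; reducing to Smith normal form yields diagonal entries (1,1,1,1,1,1,1,1,1,1,1,1,1,1,1).

Reading off H_k = ker ∂_k / im ∂_{k+1}:

  H_0: rank C_0 − rank ∂_1 = 8 − 7 = 1, and the invariant factors of ∂_1 are all 1, so H_0 ≅ Z.

H_0 ≅ Z.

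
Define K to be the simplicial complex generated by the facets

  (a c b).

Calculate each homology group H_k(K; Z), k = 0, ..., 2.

H_0 ≅ Z,  H_1 = 0,  H_2 = 0.

Fix the vertex order a < b < c and write every simplex with vertices in increasing order. Then dim K = 2 and the simplices of K are:

  0-simplices (3): a, b, c
  1-simplices (3): ab, ac, bc
  2-simplices (1): abc

giving chain groups C_0 ≅ Z^3, C_1 ≅ Z^3, C_2 ≅ Z^1.

∂_1: C_1 → C_0 sends each edge [p,q] (with p < q) to q − p. For instance
  ∂ab = b − a.
The 3×3 boundary matrix has rank 2 and Smith normal form diag(1,1).

Boundary ∂_2: C_2 → C_1 maps a triangle to the signed sum of its edges. For instance
  ∂abc = bc − ac + ab.
The resulting 3×1 matrix has rank 1, and its Smith normal form has invariant factors (1).

Computing H_k = (kernel of ∂_k) / (image of ∂_{k+1}):

  H_0: rank C_0 − rank ∂_1 = 3 − 2 = 1, and the invariant factors of ∂_1 are all 1, so H_0 ≅ Z.
  H_1: rank ker ∂_1 − rank ∂_2 = (3 − 2) − 1 = 0, and the invariant factors of ∂_2 are all 1, so H_1 ≅ 0.
  H_2: rank ker ∂_2 − rank ∂_3 = (1 − 1) − 0 = 0, and there is no ∂_3, so H_2 ≅ 0.

As a check, the Euler characteristic is 3 − 3 + 1 = 1, which agrees with 1 − 0 + 0 = 1.
(K is a triangulation of the 2-simplex.)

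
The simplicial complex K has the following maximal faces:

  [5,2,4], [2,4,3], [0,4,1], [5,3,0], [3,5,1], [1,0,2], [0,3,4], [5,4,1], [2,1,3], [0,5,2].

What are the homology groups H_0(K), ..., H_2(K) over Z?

H_0 = Z,  H_1 = Z_2,  H_2 = 0.

Order the vertices as 0 < 1 < 2 < 3 < 4 < 5. Listing each simplex with vertices in this order, K has dimension 2 with simplices:

  0-simplices (6): [0], [1], [2], [3], [4], [5]
  1-simplices (15): [0,1], [0,2], [0,3], [0,4], [0,5], [1,2], [1,3], [1,4], [1,5], [2,3], [2,4], [2,5], [3,4], [3,5], [4,5]
  2-simplices (10): [0,1,2], [0,1,4], [0,2,5], [0,3,4], [0,3,5], [1,2,3], [1,3,5], [1,4,5], [2,3,4], [2,4,5]

so the chain groups are C_0 ≅ Z^6, C_1 ≅ Z^15, C_2 ≅ Z^10.

Boundary ∂_1: C_1 → C_0 sends each edge [p,q] (with p < q) to q − p. For instance
  ∂[1,3] = [3] − [1].
This gives a 6×15 integer matrix of rank 5; reducing to Smith normal form yields diagonal entries (1,1,1,1,1).

Boundary ∂_2: C_2 → C_1 maps a triangle to the signed sum of its edges. For instance
  ∂[0,1,2] = [1,2] − [0,2] + [0,1],
  ∂[1,2,3] = [2,3] − [1,3] + [1,2].
As a 15×10 matrix over Z this has rank 10, with invariant factors (1,1,1,1,1,1,1,1,1,2).

From H_k ≅ ker(∂_k) / im(∂_{k+1}) we obtain:

  H_0: rank C_0 − rank ∂_1 = 6 − 5 = 1, and the invariant factors of ∂_1 are all 1, so H_0 ≅ Z.
  H_1: rank ker ∂_1 − rank ∂_2 = (15 − 5) − 10 = 0, and ∂_2 has invariant factor 2 > 1, so H_1 ≅ Z_2.
  H_2: rank ker ∂_2 − rank ∂_3 = (10 − 10) − 0 = 0, and there is no ∂_3, so H_2 ≅ 0.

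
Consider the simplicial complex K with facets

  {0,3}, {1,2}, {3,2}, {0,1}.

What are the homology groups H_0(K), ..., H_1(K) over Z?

We work with the vertex ordering 0 < 1 < 2 < 3. The simplices of K, each written with vertices in increasing order, are:

  0-simplices (4): [0], [1], [2], [3]
  1-simplices (4): [0,1], [0,3], [1,2], [2,3]

Hence C_0 ≅ Z^4, C_1 ≅ Z^4.

The boundary map ∂_1: C_1 → C_0 maps an edge to its endpoints' difference, ∂[p,q] = q − p.
As a 4×4 matrix over Z this has rank 3, with invariant factors (1,1,1).

From H_k ≅ ker(∂_k) / im(∂_{k+1}) we obtain:

  H_0: rank C_0 − rank ∂_1 = 4 − 3 = 1, and the invariant factors of ∂_1 are all 1, so H_0 ≅ Z.
  H_1: rank ker ∂_1 − rank ∂_2 = (4 − 3) − 0 = 1, and there is no ∂_2, so H_1 ≅ Z.

H_0 = Z,  H_1 = Z.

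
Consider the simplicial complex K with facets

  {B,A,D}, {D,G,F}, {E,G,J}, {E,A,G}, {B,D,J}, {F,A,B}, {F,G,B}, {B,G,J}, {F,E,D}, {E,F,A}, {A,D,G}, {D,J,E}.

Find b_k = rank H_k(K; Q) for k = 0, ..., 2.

K has 7 vertices, 18 edges, 12 triangles.
rank ∂_0 = 0, rank ∂_1 = 6 ⇒ b_0 = 7 − 0 − 6 = 1; all invariant factors of ∂_1 are 1 so no torsion. So H_0 ≅ Z.
rank ∂_1 = 6, rank ∂_2 = 12 ⇒ b_1 = 18 − 6 − 12 = 0; ∂_2 has invariant factor(s) [2] giving torsion. So H_1 ≅ Z/2.
rank ∂_2 = 12, rank ∂_3 = 0 ⇒ b_2 = 12 − 12 − 0 = 0. So H_2 ≅ 0.

b_0 = 1, b_1 = 0, b_2 = 0.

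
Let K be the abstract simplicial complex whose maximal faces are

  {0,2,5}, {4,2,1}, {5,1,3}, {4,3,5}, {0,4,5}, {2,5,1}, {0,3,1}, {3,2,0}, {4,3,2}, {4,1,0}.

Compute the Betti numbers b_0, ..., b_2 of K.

b_0 = 1, b_1 = 0, b_2 = 0.

Take the total order 0 < 1 < 2 < 3 < 4 < 5 on the vertex set. Then K (dimension 2) consists of the simplices:

  0-simplices (6): [0], [1], [2], [3], [4], [5]
  1-simplices (15): [0,1], [0,2], [0,3], [0,4], [0,5], [1,2], [1,3], [1,4], [1,5], [2,3], [2,4], [2,5], [3,4], [3,5], [4,5]
  2-simplices (10): [0,1,3], [0,1,4], [0,2,3], [0,2,5], [0,4,5], [1,2,4], [1,2,5], [1,3,5], [2,3,4], [3,4,5]

giving chain groups C_0 ≅ Z^6, C_1 ≅ Z^15, C_2 ≅ Z^10.

∂_1: C_1 → C_0 maps an edge to its endpoints' difference, ∂[p,q] = q − p. For instance
  ∂[2,4] = [4] − [2].
The 6×15 boundary matrix has rank 5 and Smith normal form diag(1,1,1,1,1).

The boundary map ∂_2: C_2 → C_1 sends each 2-simplex [p,q,r] to [q,r] − [p,r] + [p,q]. For instance
  ∂[0,4,5] = [4,5] − [0,5] + [0,4],
  ∂[3,4,5] = [4,5] − [3,5] + [3,4].
The 15×10 boundary matrix has rank 10 and Smith normal form diag(1,1,1,1,1,1,1,1,1,2).

Now H_k = ker ∂_k / im ∂_{k+1}, so:

  H_0: rank C_0 − rank ∂_1 = 6 − 5 = 1, and the invariant factors of ∂_1 are all 1, so H_0 ≅ Z.
  H_1: rank ker ∂_1 − rank ∂_2 = (15 − 5) − 10 = 0, and ∂_2 has invariant factor 2 > 1, so H_1 ≅ Z/2.
  H_2: rank ker ∂_2 − rank ∂_3 = (10 − 10) − 0 = 0, and there is no ∂_3, so H_2 ≅ 0.

As a check, the Euler characteristic is 6 − 15 + 10 = 1, which agrees with 1 − 0 + 0 = 1.

Hence the Betti numbers are b_0 = 1, b_1 = 0, b_2 = 0.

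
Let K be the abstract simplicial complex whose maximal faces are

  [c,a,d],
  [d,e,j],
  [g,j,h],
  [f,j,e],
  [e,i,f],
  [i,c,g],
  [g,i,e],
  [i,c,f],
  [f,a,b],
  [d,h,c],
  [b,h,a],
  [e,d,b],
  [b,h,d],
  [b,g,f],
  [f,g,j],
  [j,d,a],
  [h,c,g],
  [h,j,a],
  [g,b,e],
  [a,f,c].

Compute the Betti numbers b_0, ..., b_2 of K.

b_0 = 1, b_1 = 1, b_2 = 0.

Take the total order a < b < c < d < e < f < g < h < i < j on the vertex set. Then K (dimension 2) consists of the simplices:

  0-simplices (10): a, b, c, d, e, f, g, h, i, j
  1-simplices (30): ab, ac, ad, af, ah, aj, bd, be, bf, bg, bh, cd, cf, cg, ch, ci, de, dh, dj, ef, eg, ei, ej, fg, fi, fj, gh, gi, gj, hj
  2-simplices (20): abf, abh, acd, acf, adj, ahj, bde, bdh, beg, bfg, cdh, cfi, cgh, cgi, dej, efi, efj, egi, fgj, ghj

Hence C_0 ≅ Z^10, C_1 ≅ Z^30, C_2 ≅ Z^20.

Boundary ∂_1: C_1 → C_0 sends each edge [p,q] (with p < q) to q − p. For instance
  ∂bg = g − b.
The 10×30 boundary matrix has rank 9 and Smith normal form diag(1,1,1,1,1,1,1,1,1).

Boundary ∂_2: C_2 → C_1 maps a triangle to the signed sum of its edges. For instance
  ∂cfi = fi − ci + cf,
  ∂efj = fj − ej + ef.
The resulting 30×20 matrix has rank 20, and its Smith normal form has invariant factors (1,1,1,1,1,1,1,1,1,1,1,1,1,1,1,1,1,1,1,2).

Now H_k = ker ∂_k / im ∂_{k+1}, so:

  H_0: rank C_0 − rank ∂_1 = 10 − 9 = 1, and the invariant factors of ∂_1 are all 1, so H_0 = Z.
  H_1: rank ker ∂_1 − rank ∂_2 = (30 − 9) − 20 = 1, and ∂_2 has invariant factor 2 > 1, so H_1 = Z ⊕ Z/2.
  H_2: rank ker ∂_2 − rank ∂_3 = (20 − 20) − 0 = 0, and there is no ∂_3, so H_2 = 0.

Hence the Betti numbers are b_0 = 1, b_1 = 1, b_2 = 0.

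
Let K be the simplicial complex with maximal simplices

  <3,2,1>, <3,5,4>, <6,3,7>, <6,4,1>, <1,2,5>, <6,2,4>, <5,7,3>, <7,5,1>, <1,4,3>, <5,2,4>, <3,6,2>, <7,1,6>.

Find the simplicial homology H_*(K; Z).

H_0 ≅ Z,  H_1 ≅ Z/2Z,  H_2 = 0.

We work with the vertex ordering 1 < 2 < 3 < 4 < 5 < 6 < 7. The simplices of K, each written with vertices in increasing order, are:

  0-simplices (7): [1], [2], [3], [4], [5], [6], [7]
  1-simplices (18): [1,2], [1,3], [1,4], [1,5], [1,6], [1,7], [2,3], [2,4], [2,5], [2,6], [3,4], [3,5], [3,6], [3,7], [4,5], [4,6], [5,7], [6,7]
  2-simplices (12): [1,2,3], [1,2,5], [1,3,4], [1,4,6], [1,5,7], [1,6,7], [2,3,6], [2,4,5], [2,4,6], [3,4,5], [3,5,7], [3,6,7]

giving chain groups C_0 ≅ Z^7, C_1 ≅ Z^18, C_2 ≅ Z^12.

Boundary ∂_1: C_1 → C_0 maps an edge to its endpoints' difference, ∂[p,q] = q − p. For instance
  ∂[3,5] = [5] − [3].
This gives a 7×18 integer matrix of rank 6; reducing to Smith normal form yields diagonal entries (1,1,1,1,1,1).

The boundary map ∂_2: C_2 → C_1 maps a triangle to the signed sum of its edges. For instance
  ∂[3,5,7] = [5,7] − [3,7] + [3,5],
  ∂[2,3,6] = [3,6] − [2,6] + [2,3].
The resulting 18×12 matrix has rank 12, and its Smith normal form has invariant factors (1,1,1,1,1,1,1,1,1,1,1,2).

Reading off H_k = ker ∂_k / im ∂_{k+1}:

  H_0: rank C_0 − rank ∂_1 = 7 − 6 = 1, and the invariant factors of ∂_1 are all 1, so H_0 = Z.
  H_1: rank ker ∂_1 − rank ∂_2 = (18 − 6) − 12 = 0, and ∂_2 has invariant factor 2 > 1, so H_1 = Z/2Z.
  H_2: rank ker ∂_2 − rank ∂_3 = (12 − 12) − 0 = 0, and there is no ∂_3, so H_2 = 0.

As a check, the Euler characteristic is 7 − 18 + 12 = 1, which agrees with 1 − 0 + 0 = 1.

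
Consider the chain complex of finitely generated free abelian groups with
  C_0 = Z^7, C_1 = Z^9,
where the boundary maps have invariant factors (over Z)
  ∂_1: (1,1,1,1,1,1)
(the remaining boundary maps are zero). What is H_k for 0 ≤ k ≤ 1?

H_0: b_0 = 7 − 0 − 6 = 1; torsion from ∂_1 factors > 1: none. So H_0 = Z.
H_1: b_1 = 9 − 6 − 0 = 3; torsion from ∂_2 factors > 1: none. So H_1 = Z^3.

H_0 = Z,  H_1 = Z^3.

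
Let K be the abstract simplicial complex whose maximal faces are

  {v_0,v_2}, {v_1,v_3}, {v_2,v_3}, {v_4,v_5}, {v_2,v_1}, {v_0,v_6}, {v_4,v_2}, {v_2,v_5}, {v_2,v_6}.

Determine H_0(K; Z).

Fix the vertex order v_0 < v_1 < v_2 < v_3 < v_4 < v_5 < v_6 and write every simplex with vertices in increasing order. Then dim K = 1 and the simplices of K are:

  0-simplices (7): [v_0], [v_1], [v_2], [v_3], [v_4], [v_5], [v_6]
  1-simplices (9): [v_0,v_2], [v_0,v_6], [v_1,v_2], [v_1,v_3], [v_2,v_3], [v_2,v_4], [v_2,v_5], [v_2,v_6], [v_4,v_5]

giving chain groups C_0 ≅ Z^7, C_1 ≅ Z^9.

Boundary ∂_1: C_1 → C_0 maps an edge to its endpoints' difference, ∂[p,q] = q − p.
The 7×9 boundary matrix has rank 6 and Smith normal form diag(1,1,1,1,1,1).

Computing H_k = (kernel of ∂_k) / (image of ∂_{k+1}):

  H_0: rank C_0 − rank ∂_1 = 7 − 6 = 1, and the invariant factors of ∂_1 are all 1, so H_0 ≅ Z.

H_0 ≅ Z.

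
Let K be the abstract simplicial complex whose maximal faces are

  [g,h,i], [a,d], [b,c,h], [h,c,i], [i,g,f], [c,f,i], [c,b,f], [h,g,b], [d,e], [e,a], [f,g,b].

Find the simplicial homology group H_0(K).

H_0 ≅ Z^2.

Take the total order a < b < c < d < e < f < g < h < i on the vertex set. Then K (dimension 2) consists of the simplices:

  0-simplices (9): a, b, c, d, e, f, g, h, i
  1-simplices (15): ad, ae, bc, bf, bg, bh, cf, ch, ci, de, fg, fi, gh, gi, hi
  2-simplices (8): bcf, bch, bfg, bgh, cfi, chi, fgi, ghi

so the chain groups are C_0 ≅ Z^9, C_1 ≅ Z^15, C_2 ≅ Z^8.

The boundary map ∂_1: C_1 → C_0 sends each edge [p,q] (with p < q) to q − p. For instance
  ∂cf = f − c.
The resulting 9×15 matrix has rank 7, and its Smith normal form has invariant factors (1,1,1,1,1,1,1).

The boundary map ∂_2: C_2 → C_1 maps a triangle to the signed sum of its edges. For instance
  ∂bcf = cf − bf + bc,
  ∂cfi = fi − ci + cf.
The 15×8 boundary matrix has rank 7 and Smith normal form diag(1,1,1,1,1,1,1).

From H_k ≅ ker(∂_k) / im(∂_{k+1}) we obtain:

  H_0: rank C_0 − rank ∂_1 = 9 − 7 = 2, and the invariant factors of ∂_1 are all 1, so H_0 ≅ Z^2.

(K is a triangulation of the disjoint union of the circle S^1 and the 2-sphere S^2.)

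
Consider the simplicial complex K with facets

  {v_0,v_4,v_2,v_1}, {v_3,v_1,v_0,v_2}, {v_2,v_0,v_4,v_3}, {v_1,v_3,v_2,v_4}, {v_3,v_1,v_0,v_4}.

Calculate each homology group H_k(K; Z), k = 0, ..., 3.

H_0 = Z,  H_1 = 0,  H_2 = 0,  H_3 = Z.

Order the vertices as v_0 < v_1 < v_2 < v_3 < v_4. Listing each simplex with vertices in this order, K has dimension 3 with simplices:

  0-simplices (5): [v_0], [v_1], [v_2], [v_3], [v_4]
  1-simplices (10): [v_0,v_1], [v_0,v_2], [v_0,v_3], [v_0,v_4], [v_1,v_2], [v_1,v_3], [v_1,v_4], [v_2,v_3], [v_2,v_4], [v_3,v_4]
  2-simplices (10): [v_0,v_1,v_2], [v_0,v_1,v_3], [v_0,v_1,v_4], [v_0,v_2,v_3], [v_0,v_2,v_4], [v_0,v_3,v_4], [v_1,v_2,v_3], [v_1,v_2,v_4], [v_1,v_3,v_4], [v_2,v_3,v_4]
  3-simplices (5): [v_0,v_1,v_2,v_3], [v_0,v_1,v_2,v_4], [v_0,v_1,v_3,v_4], [v_0,v_2,v_3,v_4], [v_1,v_2,v_3,v_4]

giving chain groups C_0 ≅ Z^5, C_1 ≅ Z^10, C_2 ≅ Z^10, C_3 ≅ Z^5.

∂_1: C_1 → C_0 sends each edge [p,q] (with p < q) to q − p.
The 5×10 boundary matrix has rank 4 and Smith normal form diag(1,1,1,1).

Boundary ∂_2: C_2 → C_1 acts by ∂[p,q,r] = [q,r] − [p,r] + [p,q]. For instance
  ∂[v_1,v_2,v_3] = [v_2,v_3] − [v_1,v_3] + [v_1,v_2],
  ∂[v_0,v_1,v_3] = [v_1,v_3] − [v_0,v_3] + [v_0,v_1].
The 10×10 boundary matrix has rank 6 and Smith normal form diag(1,1,1,1,1,1).

Boundary ∂_3: C_3 → C_2 sends each 3-simplex σ to the alternating sum Σ_i (−1)^i (σ with its i-th vertex removed). For instance
  ∂[v_0,v_1,v_2,v_3] = [v_1,v_2,v_3] − [v_0,v_2,v_3] + [v_0,v_1,v_3] − [v_0,v_1,v_2],
  ∂[v_0,v_1,v_2,v_4] = [v_1,v_2,v_4] − [v_0,v_2,v_4] + [v_0,v_1,v_4] − [v_0,v_1,v_2].
The 10×5 boundary matrix has rank 4 and Smith normal form diag(1,1,1,1).

Reading off H_k = ker ∂_k / im ∂_{k+1}:

  H_0: rank C_0 − rank ∂_1 = 5 − 4 = 1, and the invariant factors of ∂_1 are all 1, so H_0 ≅ Z.
  H_1: rank ker ∂_1 − rank ∂_2 = (10 − 4) − 6 = 0, and the invariant factors of ∂_2 are all 1, so H_1 ≅ 0.
  H_2: rank ker ∂_2 − rank ∂_3 = (10 − 6) − 4 = 0, and the invariant factors of ∂_3 are all 1, so H_2 ≅ 0.
  H_3: rank ker ∂_3 − rank ∂_4 = (5 − 4) − 0 = 1, and there is no ∂_4, so H_3 ≅ Z.

As a check, the Euler characteristic is 5 − 10 + 10 − 5 = 0, which agrees with 1 − 0 + 0 − 1 = 0.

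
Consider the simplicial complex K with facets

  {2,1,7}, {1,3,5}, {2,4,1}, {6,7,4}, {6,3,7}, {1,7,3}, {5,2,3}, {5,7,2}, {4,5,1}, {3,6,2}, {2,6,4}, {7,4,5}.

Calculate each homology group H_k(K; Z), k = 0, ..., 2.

H_0 = Z,  H_1 = Z/2,  H_2 = 0.

Fix the vertex order 1 < 2 < 3 < 4 < 5 < 6 < 7 and write every simplex with vertices in increasing order. Then dim K = 2 and the simplices of K are:

  0-simplices (7): [1], [2], [3], [4], [5], [6], [7]
  1-simplices (18): [1,2], [1,3], [1,4], [1,5], [1,7], [2,3], [2,4], [2,5], [2,6], [2,7], [3,5], [3,6], [3,7], [4,5], [4,6], [4,7], [5,7], [6,7]
  2-simplices (12): [1,2,4], [1,2,7], [1,3,5], [1,3,7], [1,4,5], [2,3,5], [2,3,6], [2,4,6], [2,5,7], [3,6,7], [4,5,7], [4,6,7]

Hence C_0 ≅ Z^7, C_1 ≅ Z^18, C_2 ≅ Z^12.

The boundary map ∂_1: C_1 → C_0 is given by ∂[p,q] = [q] − [p].
The 7×18 boundary matrix has rank 6 and Smith normal form diag(1,1,1,1,1,1).

∂_2: C_2 → C_1 maps a triangle to the signed sum of its edges. For instance
  ∂[2,5,7] = [5,7] − [2,7] + [2,5],
  ∂[4,5,7] = [5,7] − [4,7] + [4,5].
This gives a 18×12 integer matrix of rank 12; reducing to Smith normal form yields diagonal entries (1,1,1,1,1,1,1,1,1,1,1,2).

Computing H_k = (kernel of ∂_k) / (image of ∂_{k+1}):

  H_0: rank C_0 − rank ∂_1 = 7 − 6 = 1, and the invariant factors of ∂_1 are all 1, so H_0 = Z.
  H_1: rank ker ∂_1 − rank ∂_2 = (18 − 6) − 12 = 0, and ∂_2 has invariant factor 2 > 1, so H_1 = Z/2.
  H_2: rank ker ∂_2 − rank ∂_3 = (12 − 12) − 0 = 0, and there is no ∂_3, so H_2 = 0.

As a check, the Euler characteristic is 7 − 18 + 12 = 1, which agrees with 1 − 0 + 0 = 1.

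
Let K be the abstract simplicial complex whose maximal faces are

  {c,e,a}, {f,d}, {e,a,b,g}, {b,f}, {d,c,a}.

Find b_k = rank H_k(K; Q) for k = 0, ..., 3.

b_0 = 1, b_1 = 1, b_2 = 0, b_3 = 0.

Take the total order a < b < c < d < e < f < g on the vertex set. Then K (dimension 3) consists of the simplices:

  0-simplices (7): a, b, c, d, e, f, g
  1-simplices (12): ab, ac, ad, ae, ag, be, bf, bg, cd, ce, df, eg
  2-simplices (6): abe, abg, acd, ace, aeg, beg
  3-simplices (1): abeg

giving chain groups C_0 ≅ Z^7, C_1 ≅ Z^12, C_2 ≅ Z^6, C_3 ≅ Z^1.

∂_1: C_1 → C_0 maps an edge to its endpoints' difference, ∂[p,q] = q − p. For instance
  ∂ce = e − c.
The resulting 7×12 matrix has rank 6, and its Smith normal form has invariant factors (1,1,1,1,1,1).

The boundary map ∂_2: C_2 → C_1 acts by ∂[p,q,r] = [q,r] − [p,r] + [p,q]. For instance
  ∂beg = eg − bg + be,
  ∂ace = ce − ae + ac.
The 12×6 boundary matrix has rank 5 and Smith normal form diag(1,1,1,1,1).

∂_3: C_3 → C_2 sends each 3-simplex σ to the alternating sum Σ_i (−1)^i (σ with its i-th vertex removed). For instance
  ∂abeg = beg − aeg + abg − abe.
This gives a 6×1 integer matrix of rank 1; reducing to Smith normal form yields diagonal entries (1).

Reading off H_k = ker ∂_k / im ∂_{k+1}:

  H_0: rank C_0 − rank ∂_1 = 7 − 6 = 1, and the invariant factors of ∂_1 are all 1, so H_0 = Z.
  H_1: rank ker ∂_1 − rank ∂_2 = (12 − 6) − 5 = 1, and the invariant factors of ∂_2 are all 1, so H_1 = Z.
  H_2: rank ker ∂_2 − rank ∂_3 = (6 − 5) − 1 = 0, and the invariant factors of ∂_3 are all 1, so H_2 = 0.
  H_3: rank ker ∂_3 − rank ∂_4 = (1 − 1) − 0 = 0, and there is no ∂_4, so H_3 = 0.

Hence the Betti numbers are b_0 = 1, b_1 = 1, b_2 = 0, b_3 = 0.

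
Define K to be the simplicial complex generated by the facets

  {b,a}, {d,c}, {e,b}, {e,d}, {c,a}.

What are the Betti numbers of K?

b_0 = 1, b_1 = 1.

Take the total order a < b < c < d < e on the vertex set. Then K (dimension 1) consists of the simplices:

  0-simplices (5): a, b, c, d, e
  1-simplices (5): ab, ac, be, cd, de

giving chain groups C_0 ≅ Z^5, C_1 ≅ Z^5.

∂_1: C_1 → C_0 is given by ∂[p,q] = [q] − [p].
As a 5×5 matrix over Z this has rank 4, with invariant factors (1,1,1,1).

From H_k ≅ ker(∂_k) / im(∂_{k+1}) we obtain:

  H_0: rank C_0 − rank ∂_1 = 5 − 4 = 1, and the invariant factors of ∂_1 are all 1, so H_0 = Z.
  H_1: rank ker ∂_1 − rank ∂_2 = (5 − 4) − 0 = 1, and there is no ∂_2, so H_1 = Z.

Hence the Betti numbers are b_0 = 1, b_1 = 1.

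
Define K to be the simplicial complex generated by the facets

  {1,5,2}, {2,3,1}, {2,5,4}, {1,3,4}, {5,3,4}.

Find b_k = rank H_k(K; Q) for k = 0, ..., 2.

b_0 = 1, b_1 = 1, b_2 = 0.

Fix the vertex order 1 < 2 < 3 < 4 < 5 and write every simplex with vertices in increasing order. Then dim K = 2 and the simplices of K are:

  0-simplices (5): [1], [2], [3], [4], [5]
  1-simplices (10): [1,2], [1,3], [1,4], [1,5], [2,3], [2,4], [2,5], [3,4], [3,5], [4,5]
  2-simplices (5): [1,2,3], [1,2,5], [1,3,4], [2,4,5], [3,4,5]

so the chain groups are C_0 ≅ Z^5, C_1 ≅ Z^10, C_2 ≅ Z^5.

∂_1: C_1 → C_0 maps an edge to its endpoints' difference, ∂[p,q] = q − p. For instance
  ∂[1,4] = [4] − [1].
The resulting 5×10 matrix has rank 4, and its Smith normal form has invariant factors (1,1,1,1).

The boundary map ∂_2: C_2 → C_1 sends each 2-simplex [p,q,r] to [q,r] − [p,r] + [p,q]. For instance
  ∂[1,2,3] = [2,3] − [1,3] + [1,2],
  ∂[1,3,4] = [3,4] − [1,4] + [1,3].
As a 10×5 matrix over Z this has rank 5, with invariant factors (1,1,1,1,1).

Computing H_k = (kernel of ∂_k) / (image of ∂_{k+1}):

  H_0: rank C_0 − rank ∂_1 = 5 − 4 = 1, and the invariant factors of ∂_1 are all 1, so H_0 = Z.
  H_1: rank ker ∂_1 − rank ∂_2 = (10 − 4) − 5 = 1, and the invariant factors of ∂_2 are all 1, so H_1 = Z.
  H_2: rank ker ∂_2 − rank ∂_3 = (5 − 5) − 0 = 0, and there is no ∂_3, so H_2 = 0.

Hence the Betti numbers are b_0 = 1, b_1 = 1, b_2 = 0.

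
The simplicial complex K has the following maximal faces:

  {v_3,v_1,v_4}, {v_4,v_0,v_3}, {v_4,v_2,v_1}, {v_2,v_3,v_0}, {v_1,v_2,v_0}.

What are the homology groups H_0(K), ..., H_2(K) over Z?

H_0 = Z,  H_1 = Z,  H_2 = 0.

We work with the vertex ordering v_0 < v_1 < v_2 < v_3 < v_4. The simplices of K, each written with vertices in increasing order, are:

  0-simplices (5): [v_0], [v_1], [v_2], [v_3], [v_4]
  1-simplices (10): [v_0,v_1], [v_0,v_2], [v_0,v_3], [v_0,v_4], [v_1,v_2], [v_1,v_3], [v_1,v_4], [v_2,v_3], [v_2,v_4], [v_3,v_4]
  2-simplices (5): [v_0,v_1,v_2], [v_0,v_2,v_3], [v_0,v_3,v_4], [v_1,v_2,v_4], [v_1,v_3,v_4]

giving chain groups C_0 ≅ Z^5, C_1 ≅ Z^10, C_2 ≅ Z^5.

∂_1: C_1 → C_0 is given by ∂[p,q] = [q] − [p].
This gives a 5×10 integer matrix of rank 4; reducing to Smith normal form yields diagonal entries (1,1,1,1).

∂_2: C_2 → C_1 acts by ∂[p,q,r] = [q,r] − [p,r] + [p,q]. For instance
  ∂[v_0,v_3,v_4] = [v_3,v_4] − [v_0,v_4] + [v_0,v_3],
  ∂[v_1,v_2,v_4] = [v_2,v_4] − [v_1,v_4] + [v_1,v_2].
The resulting 10×5 matrix has rank 5, and its Smith normal form has invariant factors (1,1,1,1,1).

Now H_k = ker ∂_k / im ∂_{k+1}, so:

  H_0: rank C_0 − rank ∂_1 = 5 − 4 = 1, and the invariant factors of ∂_1 are all 1, so H_0 ≅ Z.
  H_1: rank ker ∂_1 − rank ∂_2 = (10 − 4) − 5 = 1, and the invariant factors of ∂_2 are all 1, so H_1 ≅ Z.
  H_2: rank ker ∂_2 − rank ∂_3 = (5 − 5) − 0 = 0, and there is no ∂_3, so H_2 ≅ 0.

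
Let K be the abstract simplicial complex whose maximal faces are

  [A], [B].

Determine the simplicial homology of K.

Order the vertices as A < B. Listing each simplex with vertices in this order, K has dimension 0 with simplices:

  0-simplices (2): A, B

Hence C_0 ≅ Z^2.

Reading off H_k = ker ∂_k / im ∂_{k+1}:

  H_0: rank C_0 − rank ∂_1 = 2 − 0 = 2, and there is no ∂_1, so H_0 = Z^2.

(K is a triangulation of a set of 2 points.)

H_0 = Z^2.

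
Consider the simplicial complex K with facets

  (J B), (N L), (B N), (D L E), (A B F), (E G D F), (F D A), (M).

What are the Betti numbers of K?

b_0 = 2, b_1 = 1, b_2 = 0, b_3 = 0.

Order the vertices as A < B < D < E < F < G < J < L < M < N. Listing each simplex with vertices in this order, K has dimension 3 with simplices:

  0-simplices (10): A, B, D, E, F, G, J, L, M, N
  1-simplices (15): AB, AD, AF, BF, BJ, BN, DE, DF, DG, DL, EF, EG, EL, FG, LN
  2-simplices (7): ABF, ADF, DEF, DEG, DEL, DFG, EFG
  3-simplices (1): DEFG

giving chain groups C_0 ≅ Z^10, C_1 ≅ Z^15, C_2 ≅ Z^7, C_3 ≅ Z^1.

∂_1: C_1 → C_0 is given by ∂[p,q] = [q] − [p].
The resulting 10×15 matrix has rank 8, and its Smith normal form has invariant factors (1,1,1,1,1,1,1,1).

The boundary map ∂_2: C_2 → C_1 sends each 2-simplex [p,q,r] to [q,r] − [p,r] + [p,q]. For instance
  ∂DFG = FG − DG + DF,
  ∂DEF = EF − DF + DE.
The resulting 15×7 matrix has rank 6, and its Smith normal form has invariant factors (1,1,1,1,1,1).

∂_3: C_3 → C_2 sends each 3-simplex σ to the alternating sum Σ_i (−1)^i (σ with its i-th vertex removed). For instance
  ∂DEFG = EFG − DFG + DEG − DEF.
This gives a 7×1 integer matrix of rank 1; reducing to Smith normal form yields diagonal entries (1).

Reading off H_k = ker ∂_k / im ∂_{k+1}:

  H_0: rank C_0 − rank ∂_1 = 10 − 8 = 2, and the invariant factors of ∂_1 are all 1, so H_0 ≅ Z^2.
  H_1: rank ker ∂_1 − rank ∂_2 = (15 − 8) − 6 = 1, and the invariant factors of ∂_2 are all 1, so H_1 ≅ Z.
  H_2: rank ker ∂_2 − rank ∂_3 = (7 − 6) − 1 = 0, and the invariant factors of ∂_3 are all 1, so H_2 ≅ 0.
  H_3: rank ker ∂_3 − rank ∂_4 = (1 − 1) − 0 = 0, and there is no ∂_4, so H_3 ≅ 0.

As a check, the Euler characteristic is 10 − 15 + 7 − 1 = 1, which agrees with 2 − 1 + 0 − 0 = 1.

Hence the Betti numbers are b_0 = 2, b_1 = 1, b_2 = 0, b_3 = 0.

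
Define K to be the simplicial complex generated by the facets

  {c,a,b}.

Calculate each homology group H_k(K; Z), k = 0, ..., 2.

Fix the vertex order a < b < c and write every simplex with vertices in increasing order. Then dim K = 2 and the simplices of K are:

  0-simplices (3): a, b, c
  1-simplices (3): ab, ac, bc
  2-simplices (1): abc

so the chain groups are C_0 ≅ Z^3, C_1 ≅ Z^3, C_2 ≅ Z^1.

The boundary map ∂_1: C_1 → C_0 is given by ∂[p,q] = [q] − [p]. For instance
  ∂bc = c − b.
This gives a 3×3 integer matrix of rank 2; reducing to Smith normal form yields diagonal entries (1,1).

The boundary map ∂_2: C_2 → C_1 sends each 2-simplex [p,q,r] to [q,r] − [p,r] + [p,q]. For instance
  ∂abc = bc − ac + ab.
As a 3×1 matrix over Z this has rank 1, with invariant factors (1).

Reading off H_k = ker ∂_k / im ∂_{k+1}:

  H_0: rank C_0 − rank ∂_1 = 3 − 2 = 1, and the invariant factors of ∂_1 are all 1, so H_0 ≅ Z.
  H_1: rank ker ∂_1 − rank ∂_2 = (3 − 2) − 1 = 0, and the invariant factors of ∂_2 are all 1, so H_1 ≅ 0.
  H_2: rank ker ∂_2 − rank ∂_3 = (1 − 1) − 0 = 0, and there is no ∂_3, so H_2 ≅ 0.

As a check, the Euler characteristic is 3 − 3 + 1 = 1, which agrees with 1 − 0 + 0 = 1.
(K is a triangulation of the 2-simplex.)

H_0 = Z,  H_1 = 0,  H_2 = 0.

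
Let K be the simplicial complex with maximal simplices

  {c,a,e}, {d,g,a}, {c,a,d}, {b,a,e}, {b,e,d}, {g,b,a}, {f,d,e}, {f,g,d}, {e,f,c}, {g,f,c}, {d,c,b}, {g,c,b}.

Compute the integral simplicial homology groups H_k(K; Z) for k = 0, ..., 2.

H_0 = Z,  H_1 = Z/2,  H_2 = 0.

K has 7 vertices, 18 edges, 12 triangles.
rank ∂_0 = 0, rank ∂_1 = 6 ⇒ b_0 = 7 − 0 − 6 = 1; all invariant factors of ∂_1 are 1 so no torsion. So H_0 ≅ Z.
rank ∂_1 = 6, rank ∂_2 = 12 ⇒ b_1 = 18 − 6 − 12 = 0; ∂_2 has invariant factor(s) [2] giving torsion. So H_1 ≅ Z/2.
rank ∂_2 = 12, rank ∂_3 = 0 ⇒ b_2 = 12 − 12 − 0 = 0. So H_2 ≅ 0.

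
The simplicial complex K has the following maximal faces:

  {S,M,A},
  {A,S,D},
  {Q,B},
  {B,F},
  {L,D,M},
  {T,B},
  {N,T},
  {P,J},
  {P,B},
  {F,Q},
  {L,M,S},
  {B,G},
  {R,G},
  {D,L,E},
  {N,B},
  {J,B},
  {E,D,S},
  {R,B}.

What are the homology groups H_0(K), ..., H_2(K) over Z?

K has 15 vertices, 24 edges, 6 triangles.
rank ∂_0 = 0, rank ∂_1 = 13 ⇒ b_0 = 15 − 0 − 13 = 2; all invariant factors of ∂_1 are 1 so no torsion. So H_0 ≅ Z^2.
rank ∂_1 = 13, rank ∂_2 = 6 ⇒ b_1 = 24 − 13 − 6 = 5; all invariant factors of ∂_2 are 1 so no torsion. So H_1 ≅ Z^5.
rank ∂_2 = 6, rank ∂_3 = 0 ⇒ b_2 = 6 − 6 − 0 = 0. So H_2 ≅ 0.

H_0 = Z^2,  H_1 = Z^5,  H_2 = 0.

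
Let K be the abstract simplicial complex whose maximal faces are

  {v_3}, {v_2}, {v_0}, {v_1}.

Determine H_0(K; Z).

H_0 = Z^4.

Fix the vertex order v_0 < v_1 < v_2 < v_3 and write every simplex with vertices in increasing order. Then dim K = 0 and the simplices of K are:

  0-simplices (4): [v_0], [v_1], [v_2], [v_3]

giving chain groups C_0 ≅ Z^4.

Reading off H_k = ker ∂_k / im ∂_{k+1}:

  H_0: rank C_0 − rank ∂_1 = 4 − 0 = 4, and there is no ∂_1, so H_0 = Z^4.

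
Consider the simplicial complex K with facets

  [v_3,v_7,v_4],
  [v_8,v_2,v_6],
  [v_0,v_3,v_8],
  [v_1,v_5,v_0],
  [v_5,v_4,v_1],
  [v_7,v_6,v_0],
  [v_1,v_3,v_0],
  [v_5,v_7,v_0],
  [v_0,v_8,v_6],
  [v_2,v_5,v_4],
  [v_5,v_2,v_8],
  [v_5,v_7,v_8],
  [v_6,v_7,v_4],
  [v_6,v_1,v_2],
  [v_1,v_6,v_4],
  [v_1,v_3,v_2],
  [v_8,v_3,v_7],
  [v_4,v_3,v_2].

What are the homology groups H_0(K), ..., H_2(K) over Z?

H_0 ≅ Z,  H_1 ≅ Z × Z/2,  H_2 = 0.

Fix the vertex order v_0 < v_1 < v_2 < v_3 < v_4 < v_5 < v_6 < v_7 < v_8 and write every simplex with vertices in increasing order. Then dim K = 2 and the simplices of K are:

  0-simplices (9): [v_0], [v_1], [v_2], [v_3], [v_4], [v_5], [v_6], [v_7], [v_8]
  1-simplices (27): (27 of them)
  2-simplices (18): (18 of them)

giving chain groups C_0 ≅ Z^9, C_1 ≅ Z^27, C_2 ≅ Z^18.

The boundary map ∂_1: C_1 → C_0 maps an edge to its endpoints' difference, ∂[p,q] = q − p. For instance
  ∂[v_1,v_4] = [v_4] − [v_1].
As a 9×27 matrix over Z this has rank 8, with invariant factors (1,1,1,1,1,1,1,1).

Boundary ∂_2: C_2 → C_1 sends each 2-simplex [p,q,r] to [q,r] − [p,r] + [p,q]. For instance
  ∂[v_0,v_1,v_3] = [v_1,v_3] − [v_0,v_3] + [v_0,v_1],
  ∂[v_0,v_6,v_8] = [v_6,v_8] − [v_0,v_8] + [v_0,v_6].
As a 27×18 matrix over Z this has rank 18, with invariant factors (1,1,1,1,1,1,1,1,1,1,1,1,1,1,1,1,1,2).

Now H_k = ker ∂_k / im ∂_{k+1}, so:

  H_0: rank C_0 − rank ∂_1 = 9 − 8 = 1, and the invariant factors of ∂_1 are all 1, so H_0 = Z.
  H_1: rank ker ∂_1 − rank ∂_2 = (27 − 8) − 18 = 1, and ∂_2 has invariant factor 2 > 1, so H_1 = Z × Z/2.
  H_2: rank ker ∂_2 − rank ∂_3 = (18 − 18) − 0 = 0, and there is no ∂_3, so H_2 = 0.

As a check, the Euler characteristic is 9 − 27 + 18 = 0, which agrees with 1 − 1 + 0 = 0.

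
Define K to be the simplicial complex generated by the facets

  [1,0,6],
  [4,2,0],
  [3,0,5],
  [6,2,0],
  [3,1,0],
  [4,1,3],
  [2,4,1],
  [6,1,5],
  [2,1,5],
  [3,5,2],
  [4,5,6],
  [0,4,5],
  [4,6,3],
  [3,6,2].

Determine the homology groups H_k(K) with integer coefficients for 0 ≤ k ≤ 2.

H_0 = Z,  H_1 = Z^2,  H_2 = Z.

K has 7 vertices, 21 edges, 14 triangles.
rank ∂_0 = 0, rank ∂_1 = 6 ⇒ b_0 = 7 − 0 − 6 = 1; all invariant factors of ∂_1 are 1 so no torsion. So H_0 ≅ Z.
rank ∂_1 = 6, rank ∂_2 = 13 ⇒ b_1 = 21 − 6 − 13 = 2; all invariant factors of ∂_2 are 1 so no torsion. So H_1 ≅ Z^2.
rank ∂_2 = 13, rank ∂_3 = 0 ⇒ b_2 = 14 − 13 − 0 = 1. So H_2 ≅ Z.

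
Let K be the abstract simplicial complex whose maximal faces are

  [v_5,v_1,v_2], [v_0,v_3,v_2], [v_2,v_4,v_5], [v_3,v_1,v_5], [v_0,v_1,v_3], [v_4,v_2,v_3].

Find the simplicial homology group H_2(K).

H_2 ≅ 0.

We work with the vertex ordering v_0 < v_1 < v_2 < v_3 < v_4 < v_5. The simplices of K, each written with vertices in increasing order, are:

  0-simplices (6): [v_0], [v_1], [v_2], [v_3], [v_4], [v_5]
  1-simplices (12): [v_0,v_1], [v_0,v_2], [v_0,v_3], [v_1,v_2], [v_1,v_3], [v_1,v_5], [v_2,v_3], [v_2,v_4], [v_2,v_5], [v_3,v_4], [v_3,v_5], [v_4,v_5]
  2-simplices (6): [v_0,v_1,v_3], [v_0,v_2,v_3], [v_1,v_2,v_5], [v_1,v_3,v_5], [v_2,v_3,v_4], [v_2,v_4,v_5]

Hence C_0 ≅ Z^6, C_1 ≅ Z^12, C_2 ≅ Z^6.

Boundary ∂_1: C_1 → C_0 is given by ∂[p,q] = [q] − [p].
The 6×12 boundary matrix has rank 5 and Smith normal form diag(1,1,1,1,1).

The boundary map ∂_2: C_2 → C_1 sends each 2-simplex [p,q,r] to [q,r] − [p,r] + [p,q]. For instance
  ∂[v_1,v_3,v_5] = [v_3,v_5] − [v_1,v_5] + [v_1,v_3],
  ∂[v_1,v_2,v_5] = [v_2,v_5] − [v_1,v_5] + [v_1,v_2].
The 12×6 boundary matrix has rank 6 and Smith normal form diag(1,1,1,1,1,1).

Now H_k = ker ∂_k / im ∂_{k+1}, so:

  H_2: rank ker ∂_2 − rank ∂_3 = (6 − 6) − 0 = 0, and there is no ∂_3, so H_2 = 0.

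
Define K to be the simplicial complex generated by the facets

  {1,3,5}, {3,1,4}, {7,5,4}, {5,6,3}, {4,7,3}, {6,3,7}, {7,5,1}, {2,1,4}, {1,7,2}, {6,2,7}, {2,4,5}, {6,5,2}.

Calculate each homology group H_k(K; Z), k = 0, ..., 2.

Fix the vertex order 1 < 2 < 3 < 4 < 5 < 6 < 7 and write every simplex with vertices in increasing order. Then dim K = 2 and the simplices of K are:

  0-simplices (7): [1], [2], [3], [4], [5], [6], [7]
  1-simplices (18): [1,2], [1,3], [1,4], [1,5], [1,7], [2,4], [2,5], [2,6], [2,7], [3,4], [3,5], [3,6], [3,7], [4,5], [4,7], [5,6], [5,7], [6,7]
  2-simplices (12): [1,2,4], [1,2,7], [1,3,4], [1,3,5], [1,5,7], [2,4,5], [2,5,6], [2,6,7], [3,4,7], [3,5,6], [3,6,7], [4,5,7]

so the chain groups are C_0 ≅ Z^7, C_1 ≅ Z^18, C_2 ≅ Z^12.

Boundary ∂_1: C_1 → C_0 is given by ∂[p,q] = [q] − [p]. For instance
  ∂[1,5] = [5] − [1].
This gives a 7×18 integer matrix of rank 6; reducing to Smith normal form yields diagonal entries (1,1,1,1,1,1).

Boundary ∂_2: C_2 → C_1 sends each 2-simplex [p,q,r] to [q,r] − [p,r] + [p,q]. For instance
  ∂[1,2,7] = [2,7] − [1,7] + [1,2],
  ∂[1,5,7] = [5,7] − [1,7] + [1,5].
As a 18×12 matrix over Z this has rank 12, with invariant factors (1,1,1,1,1,1,1,1,1,1,1,2).

From H_k ≅ ker(∂_k) / im(∂_{k+1}) we obtain:

  H_0: rank C_0 − rank ∂_1 = 7 − 6 = 1, and the invariant factors of ∂_1 are all 1, so H_0 = Z.
  H_1: rank ker ∂_1 − rank ∂_2 = (18 − 6) − 12 = 0, and ∂_2 has invariant factor 2 > 1, so H_1 = Z/2.
  H_2: rank ker ∂_2 − rank ∂_3 = (12 − 12) − 0 = 0, and there is no ∂_3, so H_2 = 0.

H_0 ≅ Z,  H_1 ≅ Z/2,  H_2 = 0.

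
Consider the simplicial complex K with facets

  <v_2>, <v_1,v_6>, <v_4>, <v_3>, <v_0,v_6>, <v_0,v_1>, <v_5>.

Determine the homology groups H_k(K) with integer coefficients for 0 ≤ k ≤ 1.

H_0 ≅ Z^5,  H_1 ≅ Z.

Fix the vertex order v_0 < v_1 < v_2 < v_3 < v_4 < v_5 < v_6 and write every simplex with vertices in increasing order. Then dim K = 1 and the simplices of K are:

  0-simplices (7): [v_0], [v_1], [v_2], [v_3], [v_4], [v_5], [v_6]
  1-simplices (3): [v_0,v_1], [v_0,v_6], [v_1,v_6]

Hence C_0 ≅ Z^7, C_1 ≅ Z^3.

∂_1: C_1 → C_0 is given by ∂[p,q] = [q] − [p].
As a 7×3 matrix over Z this has rank 2, with invariant factors (1,1).

Reading off H_k = ker ∂_k / im ∂_{k+1}:

  H_0: rank C_0 − rank ∂_1 = 7 − 2 = 5, and the invariant factors of ∂_1 are all 1, so H_0 = Z^5.
  H_1: rank ker ∂_1 − rank ∂_2 = (3 − 2) − 0 = 1, and there is no ∂_2, so H_1 = Z.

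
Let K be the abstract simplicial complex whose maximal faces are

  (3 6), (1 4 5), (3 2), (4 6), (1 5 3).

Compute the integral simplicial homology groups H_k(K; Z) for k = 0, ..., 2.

Take the total order 1 < 2 < 3 < 4 < 5 < 6 on the vertex set. Then K (dimension 2) consists of the simplices:

  0-simplices (6): [1], [2], [3], [4], [5], [6]
  1-simplices (8): [1,3], [1,4], [1,5], [2,3], [3,5], [3,6], [4,5], [4,6]
  2-simplices (2): [1,3,5], [1,4,5]

giving chain groups C_0 ≅ Z^6, C_1 ≅ Z^8, C_2 ≅ Z^2.

The boundary map ∂_1: C_1 → C_0 sends each edge [p,q] (with p < q) to q − p. For instance
  ∂[1,4] = [4] − [1].
This gives a 6×8 integer matrix of rank 5; reducing to Smith normal form yields diagonal entries (1,1,1,1,1).

Boundary ∂_2: C_2 → C_1 acts by ∂[p,q,r] = [q,r] − [p,r] + [p,q]. For instance
  ∂[1,3,5] = [3,5] − [1,5] + [1,3],
  ∂[1,4,5] = [4,5] − [1,5] + [1,4].
The resulting 8×2 matrix has rank 2, and its Smith normal form has invariant factors (1,1).

Computing H_k = (kernel of ∂_k) / (image of ∂_{k+1}):

  H_0: rank C_0 − rank ∂_1 = 6 − 5 = 1, and the invariant factors of ∂_1 are all 1, so H_0 ≅ Z.
  H_1: rank ker ∂_1 − rank ∂_2 = (8 − 5) − 2 = 1, and the invariant factors of ∂_2 are all 1, so H_1 ≅ Z.
  H_2: rank ker ∂_2 − rank ∂_3 = (2 − 2) − 0 = 0, and there is no ∂_3, so H_2 ≅ 0.

As a check, the Euler characteristic is 6 − 8 + 2 = 0, which agrees with 1 − 1 + 0 = 0.

H_0 ≅ Z,  H_1 ≅ Z,  H_2 = 0.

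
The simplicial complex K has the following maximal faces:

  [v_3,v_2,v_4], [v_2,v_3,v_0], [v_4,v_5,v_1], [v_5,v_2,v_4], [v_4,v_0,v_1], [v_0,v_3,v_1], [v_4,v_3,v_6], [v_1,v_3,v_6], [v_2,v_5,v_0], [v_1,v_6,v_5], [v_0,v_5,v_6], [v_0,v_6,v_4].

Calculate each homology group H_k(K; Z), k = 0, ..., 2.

H_0 = Z,  H_1 = Z_2,  H_2 = 0.

Fix the vertex order v_0 < v_1 < v_2 < v_3 < v_4 < v_5 < v_6 and write every simplex with vertices in increasing order. Then dim K = 2 and the simplices of K are:

  0-simplices (7): [v_0], [v_1], [v_2], [v_3], [v_4], [v_5], [v_6]
  1-simplices (18): (18 of them)
  2-simplices (12): (12 of them)

giving chain groups C_0 ≅ Z^7, C_1 ≅ Z^18, C_2 ≅ Z^12.

The boundary map ∂_1: C_1 → C_0 sends each edge [p,q] (with p < q) to q − p. For instance
  ∂[v_4,v_6] = [v_6] − [v_4].
The resulting 7×18 matrix has rank 6, and its Smith normal form has invariant factors (1,1,1,1,1,1).

∂_2: C_2 → C_1 acts by ∂[p,q,r] = [q,r] − [p,r] + [p,q]. For instance
  ∂[v_0,v_1,v_4] = [v_1,v_4] − [v_0,v_4] + [v_0,v_1],
  ∂[v_2,v_4,v_5] = [v_4,v_5] − [v_2,v_5] + [v_2,v_4].
The 18×12 boundary matrix has rank 12 and Smith normal form diag(1,1,1,1,1,1,1,1,1,1,1,2).

From H_k ≅ ker(∂_k) / im(∂_{k+1}) we obtain:

  H_0: rank C_0 − rank ∂_1 = 7 − 6 = 1, and the invariant factors of ∂_1 are all 1, so H_0 ≅ Z.
  H_1: rank ker ∂_1 − rank ∂_2 = (18 − 6) − 12 = 0, and ∂_2 has invariant factor 2 > 1, so H_1 ≅ Z_2.
  H_2: rank ker ∂_2 − rank ∂_3 = (12 − 12) − 0 = 0, and there is no ∂_3, so H_2 ≅ 0.

(K is a triangulation of the real projective plane RP^2.)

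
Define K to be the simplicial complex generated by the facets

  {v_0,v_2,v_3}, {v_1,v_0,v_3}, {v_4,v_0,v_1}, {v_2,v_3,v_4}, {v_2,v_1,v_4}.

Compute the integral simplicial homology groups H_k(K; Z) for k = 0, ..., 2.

H_0 = Z,  H_1 = Z,  H_2 = 0.

We work with the vertex ordering v_0 < v_1 < v_2 < v_3 < v_4. The simplices of K, each written with vertices in increasing order, are:

  0-simplices (5): [v_0], [v_1], [v_2], [v_3], [v_4]
  1-simplices (10): [v_0,v_1], [v_0,v_2], [v_0,v_3], [v_0,v_4], [v_1,v_2], [v_1,v_3], [v_1,v_4], [v_2,v_3], [v_2,v_4], [v_3,v_4]
  2-simplices (5): [v_0,v_1,v_3], [v_0,v_1,v_4], [v_0,v_2,v_3], [v_1,v_2,v_4], [v_2,v_3,v_4]

Hence C_0 ≅ Z^5, C_1 ≅ Z^10, C_2 ≅ Z^5.

Boundary ∂_1: C_1 → C_0 maps an edge to its endpoints' difference, ∂[p,q] = q − p. For instance
  ∂[v_2,v_4] = [v_4] − [v_2].
The 5×10 boundary matrix has rank 4 and Smith normal form diag(1,1,1,1).

Boundary ∂_2: C_2 → C_1 sends each 2-simplex [p,q,r] to [q,r] − [p,r] + [p,q]. For instance
  ∂[v_0,v_1,v_3] = [v_1,v_3] − [v_0,v_3] + [v_0,v_1],
  ∂[v_2,v_3,v_4] = [v_3,v_4] − [v_2,v_4] + [v_2,v_3].
The 10×5 boundary matrix has rank 5 and Smith normal form diag(1,1,1,1,1).

Computing H_k = (kernel of ∂_k) / (image of ∂_{k+1}):

  H_0: rank C_0 − rank ∂_1 = 5 − 4 = 1, and the invariant factors of ∂_1 are all 1, so H_0 ≅ Z.
  H_1: rank ker ∂_1 − rank ∂_2 = (10 − 4) − 5 = 1, and the invariant factors of ∂_2 are all 1, so H_1 ≅ Z.
  H_2: rank ker ∂_2 − rank ∂_3 = (5 − 5) − 0 = 0, and there is no ∂_3, so H_2 ≅ 0.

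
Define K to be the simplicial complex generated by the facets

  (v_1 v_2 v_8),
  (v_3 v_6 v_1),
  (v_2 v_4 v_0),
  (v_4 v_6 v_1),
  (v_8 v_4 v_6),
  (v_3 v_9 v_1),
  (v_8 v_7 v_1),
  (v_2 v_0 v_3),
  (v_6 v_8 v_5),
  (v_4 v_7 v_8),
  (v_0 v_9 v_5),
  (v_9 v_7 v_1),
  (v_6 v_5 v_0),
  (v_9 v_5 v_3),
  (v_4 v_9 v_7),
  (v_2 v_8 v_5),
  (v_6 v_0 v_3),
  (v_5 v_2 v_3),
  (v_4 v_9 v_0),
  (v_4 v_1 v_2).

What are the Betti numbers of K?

b_0 = 1, b_1 = 1, b_2 = 0.

We work with the vertex ordering v_0 < v_1 < v_2 < v_3 < v_4 < v_5 < v_6 < v_7 < v_8 < v_9. The simplices of K, each written with vertices in increasing order, are:

  0-simplices (10): [v_0], [v_1], [v_2], [v_3], [v_4], [v_5], [v_6], [v_7], [v_8], [v_9]
  1-simplices (30): (30 of them)
  2-simplices (20): (20 of them)

Hence C_0 ≅ Z^10, C_1 ≅ Z^30, C_2 ≅ Z^20.

Boundary ∂_1: C_1 → C_0 maps an edge to its endpoints' difference, ∂[p,q] = q − p.
The resulting 10×30 matrix has rank 9, and its Smith normal form has invariant factors (1,1,1,1,1,1,1,1,1).

The boundary map ∂_2: C_2 → C_1 acts by ∂[p,q,r] = [q,r] − [p,r] + [p,q]. For instance
  ∂[v_0,v_3,v_6] = [v_3,v_6] − [v_0,v_6] + [v_0,v_3],
  ∂[v_1,v_7,v_8] = [v_7,v_8] − [v_1,v_8] + [v_1,v_7].
The resulting 30×20 matrix has rank 20, and its Smith normal form has invariant factors (1,1,1,1,1,1,1,1,1,1,1,1,1,1,1,1,1,1,1,2).

Now H_k = ker ∂_k / im ∂_{k+1}, so:

  H_0: rank C_0 − rank ∂_1 = 10 − 9 = 1, and the invariant factors of ∂_1 are all 1, so H_0 ≅ Z.
  H_1: rank ker ∂_1 − rank ∂_2 = (30 − 9) − 20 = 1, and ∂_2 has invariant factor 2 > 1, so H_1 ≅ Z ⊕ Z/2.
  H_2: rank ker ∂_2 − rank ∂_3 = (20 − 20) − 0 = 0, and there is no ∂_3, so H_2 ≅ 0.

As a check, the Euler characteristic is 10 − 30 + 20 = 0, which agrees with 1 − 1 + 0 = 0.

Hence the Betti numbers are b_0 = 1, b_1 = 1, b_2 = 0.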